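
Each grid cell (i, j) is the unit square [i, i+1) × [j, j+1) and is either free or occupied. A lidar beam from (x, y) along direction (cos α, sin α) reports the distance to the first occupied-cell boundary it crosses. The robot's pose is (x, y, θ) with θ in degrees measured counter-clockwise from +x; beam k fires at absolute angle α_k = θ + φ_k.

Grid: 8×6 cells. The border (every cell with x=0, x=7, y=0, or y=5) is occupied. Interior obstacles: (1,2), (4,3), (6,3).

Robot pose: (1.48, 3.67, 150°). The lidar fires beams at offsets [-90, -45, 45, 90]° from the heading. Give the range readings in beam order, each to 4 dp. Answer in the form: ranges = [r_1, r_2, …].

ranges = [1.5358, 1.3769, 0.4969, 0.7736]

beam 1: φ=-90°, α=60°
  direction (0.5000, 0.8660); cell (1,3); t to first gridline: x 1.0400, y 0.3811 (then +2.0000 / +1.1547)
    (1,4) via y @ 0.3811
    (2,4) via x @ 1.0400
    (2,5) via y @ 1.5358  # hit
  → r_1 = 1.5358
beam 2: φ=-45°, α=105°
  direction (-0.2588, 0.9659); cell (1,3); t to first gridline: x 1.8546, y 0.3416 (then +3.8637 / +1.0353)
    (1,4) via y @ 0.3416
    (1,5) via y @ 1.3769  # hit
  → r_2 = 1.3769
beam 3: φ=45°, α=195°
  direction (-0.9659, -0.2588); cell (1,3); t to first gridline: x 0.4969, y 2.5887 (then +1.0353 / +3.8637)
    (0,3) via x @ 0.4969  # hit
  → r_3 = 0.4969
beam 4: φ=90°, α=240°
  direction (-0.5000, -0.8660); cell (1,3); t to first gridline: x 0.9600, y 0.7736 (then +2.0000 / +1.1547)
    (1,2) via y @ 0.7736  # hit
  → r_4 = 0.7736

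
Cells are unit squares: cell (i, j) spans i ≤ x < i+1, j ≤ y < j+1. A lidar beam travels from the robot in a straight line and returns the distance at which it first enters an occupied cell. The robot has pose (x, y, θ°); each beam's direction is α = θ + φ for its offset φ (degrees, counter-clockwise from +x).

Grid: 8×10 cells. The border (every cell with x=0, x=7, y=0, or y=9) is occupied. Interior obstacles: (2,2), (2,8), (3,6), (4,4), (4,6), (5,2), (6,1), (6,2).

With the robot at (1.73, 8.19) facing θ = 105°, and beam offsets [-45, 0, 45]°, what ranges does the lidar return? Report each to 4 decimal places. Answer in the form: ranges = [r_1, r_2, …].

beam 1: φ=-45°, α=60°
  direction (0.5000, 0.8660); cell (1,8); t to first gridline: x 0.5400, y 0.9353 (then +2.0000 / +1.1547)
    (2,8) via x @ 0.5400  # hit
  → r_1 = 0.5400
beam 2: φ=0°, α=105°
  direction (-0.2588, 0.9659); cell (1,8); t to first gridline: x 2.8205, y 0.8386 (then +3.8637 / +1.0353)
    (1,9) via y @ 0.8386  # hit
  → r_2 = 0.8386
beam 3: φ=45°, α=150°
  direction (-0.8660, 0.5000); cell (1,8); t to first gridline: x 0.8429, y 1.6200 (then +1.1547 / +2.0000)
    (0,8) via x @ 0.8429  # hit
  → r_3 = 0.8429

ranges = [0.5400, 0.8386, 0.8429]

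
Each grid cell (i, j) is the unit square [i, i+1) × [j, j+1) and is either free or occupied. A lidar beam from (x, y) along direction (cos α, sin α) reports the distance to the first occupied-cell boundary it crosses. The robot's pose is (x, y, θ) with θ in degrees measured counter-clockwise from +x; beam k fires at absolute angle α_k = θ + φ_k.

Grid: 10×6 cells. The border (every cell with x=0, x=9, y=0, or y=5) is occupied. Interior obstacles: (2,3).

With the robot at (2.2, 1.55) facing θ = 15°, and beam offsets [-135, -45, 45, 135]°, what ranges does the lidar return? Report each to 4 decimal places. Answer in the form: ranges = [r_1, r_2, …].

beam 1: φ=-135°, α=240°
  dir = (cos 240°, sin 240°) = (-0.5000, -0.8660); from cell (2,1)
  next x-line at t=0.4000, next y-line at t=0.6351; Δt_x=2.0000, Δt_y=1.1547
    x: enter (1,1) at t=0.4000
    y: enter (1,0) at t=0.6351 ← occupied
  → r_1 = 0.6351
beam 2: φ=-45°, α=330°
  dir = (cos 330°, sin 330°) = (0.8660, -0.5000); from cell (2,1)
  next x-line at t=0.9238, next y-line at t=1.1000; Δt_x=1.1547, Δt_y=2.0000
    x: enter (3,1) at t=0.9238
    y: enter (3,0) at t=1.1000 ← occupied
  → r_2 = 1.1000
beam 3: φ=45°, α=60°
  dir = (cos 60°, sin 60°) = (0.5000, 0.8660); from cell (2,1)
  next x-line at t=1.6000, next y-line at t=0.5196; Δt_x=2.0000, Δt_y=1.1547
    y: enter (2,2) at t=0.5196
    x: enter (3,2) at t=1.6000
    y: enter (3,3) at t=1.6743
    y: enter (3,4) at t=2.8290
    x: enter (4,4) at t=3.6000
    y: enter (4,5) at t=3.9837 ← occupied
  → r_3 = 3.9837
beam 4: φ=135°, α=150°
  dir = (cos 150°, sin 150°) = (-0.8660, 0.5000); from cell (2,1)
  next x-line at t=0.2309, next y-line at t=0.9000; Δt_x=1.1547, Δt_y=2.0000
    x: enter (1,1) at t=0.2309
    y: enter (1,2) at t=0.9000
    x: enter (0,2) at t=1.3856 ← occupied
  → r_4 = 1.3856

ranges = [0.6351, 1.1000, 3.9837, 1.3856]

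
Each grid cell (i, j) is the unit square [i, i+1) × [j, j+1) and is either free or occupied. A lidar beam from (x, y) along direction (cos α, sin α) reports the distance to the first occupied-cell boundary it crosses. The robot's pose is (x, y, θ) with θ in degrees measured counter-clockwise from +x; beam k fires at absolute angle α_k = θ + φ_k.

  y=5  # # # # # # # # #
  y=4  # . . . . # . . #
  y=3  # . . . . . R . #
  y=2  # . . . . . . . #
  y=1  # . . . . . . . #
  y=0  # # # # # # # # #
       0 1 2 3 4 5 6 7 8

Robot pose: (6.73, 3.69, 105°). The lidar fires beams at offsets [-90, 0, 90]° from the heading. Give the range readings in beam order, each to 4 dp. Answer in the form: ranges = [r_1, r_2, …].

beam 1: φ=-90°, α=15°
  direction (0.9659, 0.2588); cell (6,3); t to first gridline: x 0.2795, y 1.1977 (then +1.0353 / +3.8637)
    (7,3) via x @ 0.2795
    (7,4) via y @ 1.1977
    (8,4) via x @ 1.3148  # hit
  → r_1 = 1.3148
beam 2: φ=0°, α=105°
  direction (-0.2588, 0.9659); cell (6,3); t to first gridline: x 2.8205, y 0.3209 (then +3.8637 / +1.0353)
    (6,4) via y @ 0.3209
    (6,5) via y @ 1.3562  # hit
  → r_2 = 1.3562
beam 3: φ=90°, α=195°
  direction (-0.9659, -0.2588); cell (6,3); t to first gridline: x 0.7558, y 2.6660 (then +1.0353 / +3.8637)
    (5,3) via x @ 0.7558
    (4,3) via x @ 1.7910
    (4,2) via y @ 2.6660
    (3,2) via x @ 2.8263
    (2,2) via x @ 3.8616
    (1,2) via x @ 4.8969
    (0,2) via x @ 5.9321  # hit
  → r_3 = 5.9321

ranges = [1.3148, 1.3562, 5.9321]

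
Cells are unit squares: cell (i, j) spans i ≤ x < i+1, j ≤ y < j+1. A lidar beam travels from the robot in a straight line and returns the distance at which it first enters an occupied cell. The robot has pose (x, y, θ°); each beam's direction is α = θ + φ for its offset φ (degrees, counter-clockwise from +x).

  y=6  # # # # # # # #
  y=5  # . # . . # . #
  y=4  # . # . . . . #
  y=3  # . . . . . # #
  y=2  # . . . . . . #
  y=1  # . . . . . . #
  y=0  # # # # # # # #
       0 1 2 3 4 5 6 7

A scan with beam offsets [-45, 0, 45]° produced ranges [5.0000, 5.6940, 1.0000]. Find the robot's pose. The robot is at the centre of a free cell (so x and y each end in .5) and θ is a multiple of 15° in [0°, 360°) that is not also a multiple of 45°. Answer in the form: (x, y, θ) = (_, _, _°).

The pose lattice has 26·16 = 416 candidates. Test each by forward raycasting.
  (5.5, 3.5, 330°): beam 1 = 2.5882 ≠ 5.0000 ✗
  (4.5, 5.5, 15°): beam 1 = 0.5774 ≠ 5.0000 ✗
  (3.5, 4.5, 330°): beam 1 = 3.6235 ≠ 5.0000 ✗
  (2.5, 3.5, 15°): beam 2 = 4.6587 ≠ 5.6940 ✗
  …
  (1.5, 3.5, 15°): r_1=5.0000, r_2=5.6940, r_3=1.0000 — all match ✓
No second candidate reproduces the full scan.

(x, y, θ) = (1.5, 3.5, 15°)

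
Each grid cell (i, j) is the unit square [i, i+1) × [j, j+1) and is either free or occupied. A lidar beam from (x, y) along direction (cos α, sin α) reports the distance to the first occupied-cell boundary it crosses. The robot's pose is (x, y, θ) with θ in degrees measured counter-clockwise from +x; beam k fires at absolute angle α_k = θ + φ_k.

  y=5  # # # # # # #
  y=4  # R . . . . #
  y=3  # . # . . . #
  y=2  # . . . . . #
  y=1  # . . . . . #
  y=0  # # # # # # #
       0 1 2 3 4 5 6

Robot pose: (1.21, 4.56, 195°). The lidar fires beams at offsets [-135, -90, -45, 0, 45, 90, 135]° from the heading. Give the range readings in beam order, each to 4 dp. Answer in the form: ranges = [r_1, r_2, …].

ranges = [0.5081, 0.4555, 0.2425, 0.2174, 0.4200, 3.6856, 1.1200]

beam 1: φ=-135°, α=60°
  d=(0.5000,0.8660)  start (1,4)  tX=1.5800 tY=0.5081  stride 1/|dx|=2.0000 1/|dy|=1.1547
    cross y-line → (1,5), t=0.5081 (wall)
  → r_1 = 0.5081
beam 2: φ=-90°, α=105°
  d=(-0.2588,0.9659)  start (1,4)  tX=0.8114 tY=0.4555  stride 1/|dx|=3.8637 1/|dy|=1.0353
    cross y-line → (1,5), t=0.4555 (wall)
  → r_2 = 0.4555
beam 3: φ=-45°, α=150°
  d=(-0.8660,0.5000)  start (1,4)  tX=0.2425 tY=0.8800  stride 1/|dx|=1.1547 1/|dy|=2.0000
    cross x-line → (0,4), t=0.2425 (wall)
  → r_3 = 0.2425
beam 4: φ=0°, α=195°
  d=(-0.9659,-0.2588)  start (1,4)  tX=0.2174 tY=2.1637  stride 1/|dx|=1.0353 1/|dy|=3.8637
    cross x-line → (0,4), t=0.2174 (wall)
  → r_4 = 0.2174
beam 5: φ=45°, α=240°
  d=(-0.5000,-0.8660)  start (1,4)  tX=0.4200 tY=0.6466  stride 1/|dx|=2.0000 1/|dy|=1.1547
    cross x-line → (0,4), t=0.4200 (wall)
  → r_5 = 0.4200
beam 6: φ=90°, α=285°
  d=(0.2588,-0.9659)  start (1,4)  tX=3.0523 tY=0.5798  stride 1/|dx|=3.8637 1/|dy|=1.0353
    cross y-line → (1,3), t=0.5798
    cross y-line → (1,2), t=1.6150
    cross y-line → (1,1), t=2.6503
    cross x-line → (2,1), t=3.0523
    cross y-line → (2,0), t=3.6856 (wall)
  → r_6 = 3.6856
beam 7: φ=135°, α=330°
  d=(0.8660,-0.5000)  start (1,4)  tX=0.9122 tY=1.1200  stride 1/|dx|=1.1547 1/|dy|=2.0000
    cross x-line → (2,4), t=0.9122
    cross y-line → (2,3), t=1.1200 (wall)
  → r_7 = 1.1200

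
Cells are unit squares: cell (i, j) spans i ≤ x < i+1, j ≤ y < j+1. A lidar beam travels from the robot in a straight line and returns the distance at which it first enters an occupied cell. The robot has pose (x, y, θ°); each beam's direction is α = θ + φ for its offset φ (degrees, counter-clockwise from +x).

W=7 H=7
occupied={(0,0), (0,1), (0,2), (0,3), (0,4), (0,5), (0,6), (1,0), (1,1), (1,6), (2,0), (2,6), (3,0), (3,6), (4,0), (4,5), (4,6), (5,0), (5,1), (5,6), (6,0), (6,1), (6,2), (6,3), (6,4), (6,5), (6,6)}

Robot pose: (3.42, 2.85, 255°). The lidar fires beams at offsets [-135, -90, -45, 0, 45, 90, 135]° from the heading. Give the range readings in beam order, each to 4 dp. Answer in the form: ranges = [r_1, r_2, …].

ranges = [3.6373, 2.5054, 1.7000, 1.9153, 2.1362, 2.6710, 2.9791]

beam 1: φ=-135°, α=120°
  cosα=-0.5000 sinα=0.8660 | (3,2) | tMaxX 0.8400 tMaxY 0.1732 | tΔX 2.0000 tΔY 1.1547
    t=0.1732 [y] (3,3)
    t=0.8400 [x] (2,3)
    t=1.3279 [y] (2,4)
    t=2.4826 [y] (2,5)
    t=2.8400 [x] (1,5)
    t=3.6373 [y] (1,6) — stop
  → r_1 = 3.6373
beam 2: φ=-90°, α=165°
  cosα=-0.9659 sinα=0.2588 | (3,2) | tMaxX 0.4348 tMaxY 0.5796 | tΔX 1.0353 tΔY 3.8637
    t=0.4348 [x] (2,2)
    t=0.5796 [y] (2,3)
    t=1.4701 [x] (1,3)
    t=2.5054 [x] (0,3) — stop
  → r_2 = 2.5054
beam 3: φ=-45°, α=210°
  cosα=-0.8660 sinα=-0.5000 | (3,2) | tMaxX 0.4850 tMaxY 1.7000 | tΔX 1.1547 tΔY 2.0000
    t=0.4850 [x] (2,2)
    t=1.6397 [x] (1,2)
    t=1.7000 [y] (1,1) — stop
  → r_3 = 1.7000
beam 4: φ=0°, α=255°
  cosα=-0.2588 sinα=-0.9659 | (3,2) | tMaxX 1.6228 tMaxY 0.8800 | tΔX 3.8637 tΔY 1.0353
    t=0.8800 [y] (3,1)
    t=1.6228 [x] (2,1)
    t=1.9153 [y] (2,0) — stop
  → r_4 = 1.9153
beam 5: φ=45°, α=300°
  cosα=0.5000 sinα=-0.8660 | (3,2) | tMaxX 1.1600 tMaxY 0.9815 | tΔX 2.0000 tΔY 1.1547
    t=0.9815 [y] (3,1)
    t=1.1600 [x] (4,1)
    t=2.1362 [y] (4,0) — stop
  → r_5 = 2.1362
beam 6: φ=90°, α=345°
  cosα=0.9659 sinα=-0.2588 | (3,2) | tMaxX 0.6005 tMaxY 3.2841 | tΔX 1.0353 tΔY 3.8637
    t=0.6005 [x] (4,2)
    t=1.6357 [x] (5,2)
    t=2.6710 [x] (6,2) — stop
  → r_6 = 2.6710
beam 7: φ=135°, α=30°
  cosα=0.8660 sinα=0.5000 | (3,2) | tMaxX 0.6697 tMaxY 0.3000 | tΔX 1.1547 tΔY 2.0000
    t=0.3000 [y] (3,3)
    t=0.6697 [x] (4,3)
    t=1.8244 [x] (5,3)
    t=2.3000 [y] (5,4)
    t=2.9791 [x] (6,4) — stop
  → r_7 = 2.9791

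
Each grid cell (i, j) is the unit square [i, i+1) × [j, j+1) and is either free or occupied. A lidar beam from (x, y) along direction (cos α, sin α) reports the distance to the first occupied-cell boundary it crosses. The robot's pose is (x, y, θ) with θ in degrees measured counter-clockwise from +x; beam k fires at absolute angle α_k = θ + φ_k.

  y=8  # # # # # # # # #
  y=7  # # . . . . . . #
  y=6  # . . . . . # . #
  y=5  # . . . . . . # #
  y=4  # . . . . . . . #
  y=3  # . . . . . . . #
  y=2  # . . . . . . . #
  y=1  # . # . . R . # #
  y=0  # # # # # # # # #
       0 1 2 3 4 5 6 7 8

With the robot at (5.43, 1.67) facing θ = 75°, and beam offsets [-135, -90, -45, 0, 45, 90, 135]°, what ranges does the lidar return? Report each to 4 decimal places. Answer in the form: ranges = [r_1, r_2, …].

ranges = [0.7736, 1.6254, 2.9676, 4.4827, 6.8600, 4.5863, 1.3400]

beam 1: φ=-135°, α=300°
  direction (0.5000, -0.8660); cell (5,1); t to first gridline: x 1.1400, y 0.7736 (then +2.0000 / +1.1547)
    (5,0) via y @ 0.7736  # hit
  → r_1 = 0.7736
beam 2: φ=-90°, α=345°
  direction (0.9659, -0.2588); cell (5,1); t to first gridline: x 0.5901, y 2.5887 (then +1.0353 / +3.8637)
    (6,1) via x @ 0.5901
    (7,1) via x @ 1.6254  # hit
  → r_2 = 1.6254
beam 3: φ=-45°, α=30°
  direction (0.8660, 0.5000); cell (5,1); t to first gridline: x 0.6582, y 0.6600 (then +1.1547 / +2.0000)
    (6,1) via x @ 0.6582
    (6,2) via y @ 0.6600
    (7,2) via x @ 1.8129
    (7,3) via y @ 2.6600
    (8,3) via x @ 2.9676  # hit
  → r_3 = 2.9676
beam 4: φ=0°, α=75°
  direction (0.2588, 0.9659); cell (5,1); t to first gridline: x 2.2023, y 0.3416 (then +3.8637 / +1.0353)
    (5,2) via y @ 0.3416
    (5,3) via y @ 1.3769
    (6,3) via x @ 2.2023
    (6,4) via y @ 2.4122
    (6,5) via y @ 3.4475
    (6,6) via y @ 4.4827  # hit
  → r_4 = 4.4827
beam 5: φ=45°, α=120°
  direction (-0.5000, 0.8660); cell (5,1); t to first gridline: x 0.8600, y 0.3811 (then +2.0000 / +1.1547)
    (5,2) via y @ 0.3811
    (4,2) via x @ 0.8600
    (4,3) via y @ 1.5358
    (4,4) via y @ 2.6905
    (3,4) via x @ 2.8600
    (3,5) via y @ 3.8452
    (2,5) via x @ 4.8600
    (2,6) via y @ 4.9999
    (2,7) via y @ 6.1546
    (1,7) via x @ 6.8600  # hit
  → r_5 = 6.8600
beam 6: φ=90°, α=165°
  direction (-0.9659, 0.2588); cell (5,1); t to first gridline: x 0.4452, y 1.2750 (then +1.0353 / +3.8637)
    (4,1) via x @ 0.4452
    (4,2) via y @ 1.2750
    (3,2) via x @ 1.4804
    (2,2) via x @ 2.5157
    (1,2) via x @ 3.5510
    (0,2) via x @ 4.5863  # hit
  → r_6 = 4.5863
beam 7: φ=135°, α=210°
  direction (-0.8660, -0.5000); cell (5,1); t to first gridline: x 0.4965, y 1.3400 (then +1.1547 / +2.0000)
    (4,1) via x @ 0.4965
    (4,0) via y @ 1.3400  # hit
  → r_7 = 1.3400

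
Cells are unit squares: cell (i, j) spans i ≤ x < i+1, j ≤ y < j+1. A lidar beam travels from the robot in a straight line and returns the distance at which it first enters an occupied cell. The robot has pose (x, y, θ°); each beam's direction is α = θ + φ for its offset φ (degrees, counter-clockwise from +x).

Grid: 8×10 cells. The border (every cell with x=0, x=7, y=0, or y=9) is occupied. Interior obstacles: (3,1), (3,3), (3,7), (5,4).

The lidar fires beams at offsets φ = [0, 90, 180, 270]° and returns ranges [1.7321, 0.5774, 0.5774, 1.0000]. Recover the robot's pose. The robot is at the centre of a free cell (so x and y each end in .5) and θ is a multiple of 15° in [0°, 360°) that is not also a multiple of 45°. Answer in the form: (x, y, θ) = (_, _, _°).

(x, y, θ) = (1.5, 8.5, 330°)

Enumerate (i+0.5, j+0.5, θ) over the 44 free cells and 16 admissible headings. For each, cast all 4 beams and compare to the given ranges.
  (2.5, 1.5, 285°): beam 1 = 0.5176 ≠ 1.7321 ✗
  (5.5, 5.5, 165°): beam 1 = 4.6587 ≠ 1.7321 ✗
  (3.5, 6.5, 60°): beam 1 = 0.5774 ≠ 1.7321 ✗
  (1.5, 3.5, 165°): beam 1 = 0.5176 ≠ 1.7321 ✗
  (6.5, 8.5, 345°): beam 1 = 0.5176 ≠ 1.7321 ✗
  …
  (1.5, 8.5, 330°): r_1=1.7321, r_2=0.5774, r_3=0.5774, r_4=1.0000 — all match ✓
Unique over the lattice → pose = (1.5, 8.5, 330°).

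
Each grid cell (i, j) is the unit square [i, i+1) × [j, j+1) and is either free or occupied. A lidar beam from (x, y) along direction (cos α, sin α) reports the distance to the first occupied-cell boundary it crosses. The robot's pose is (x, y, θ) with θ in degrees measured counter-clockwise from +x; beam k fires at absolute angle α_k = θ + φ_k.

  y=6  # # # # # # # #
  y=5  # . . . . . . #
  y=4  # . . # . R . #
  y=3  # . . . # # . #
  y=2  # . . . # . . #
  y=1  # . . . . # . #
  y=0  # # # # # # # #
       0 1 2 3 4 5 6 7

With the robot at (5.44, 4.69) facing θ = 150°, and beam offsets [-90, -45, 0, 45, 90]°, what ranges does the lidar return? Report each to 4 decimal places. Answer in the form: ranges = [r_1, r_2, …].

beam 1: φ=-90°, α=60°
  cosα=0.5000 sinα=0.8660 | (5,4) | tMaxX 1.1200 tMaxY 0.3580 | tΔX 2.0000 tΔY 1.1547
    t=0.3580 [y] (5,5)
    t=1.1200 [x] (6,5)
    t=1.5127 [y] (6,6) — stop
  → r_1 = 1.5127
beam 2: φ=-45°, α=105°
  cosα=-0.2588 sinα=0.9659 | (5,4) | tMaxX 1.7000 tMaxY 0.3209 | tΔX 3.8637 tΔY 1.0353
    t=0.3209 [y] (5,5)
    t=1.3562 [y] (5,6) — stop
  → r_2 = 1.3562
beam 3: φ=0°, α=150°
  cosα=-0.8660 sinα=0.5000 | (5,4) | tMaxX 0.5081 tMaxY 0.6200 | tΔX 1.1547 tΔY 2.0000
    t=0.5081 [x] (4,4)
    t=0.6200 [y] (4,5)
    t=1.6628 [x] (3,5)
    t=2.6200 [y] (3,6) — stop
  → r_3 = 2.6200
beam 4: φ=45°, α=195°
  cosα=-0.9659 sinα=-0.2588 | (5,4) | tMaxX 0.4555 tMaxY 2.6660 | tΔX 1.0353 tΔY 3.8637
    t=0.4555 [x] (4,4)
    t=1.4908 [x] (3,4) — stop
  → r_4 = 1.4908
beam 5: φ=90°, α=240°
  cosα=-0.5000 sinα=-0.8660 | (5,4) | tMaxX 0.8800 tMaxY 0.7967 | tΔX 2.0000 tΔY 1.1547
    t=0.7967 [y] (5,3) — stop
  → r_5 = 0.7967

ranges = [1.5127, 1.3562, 2.6200, 1.4908, 0.7967]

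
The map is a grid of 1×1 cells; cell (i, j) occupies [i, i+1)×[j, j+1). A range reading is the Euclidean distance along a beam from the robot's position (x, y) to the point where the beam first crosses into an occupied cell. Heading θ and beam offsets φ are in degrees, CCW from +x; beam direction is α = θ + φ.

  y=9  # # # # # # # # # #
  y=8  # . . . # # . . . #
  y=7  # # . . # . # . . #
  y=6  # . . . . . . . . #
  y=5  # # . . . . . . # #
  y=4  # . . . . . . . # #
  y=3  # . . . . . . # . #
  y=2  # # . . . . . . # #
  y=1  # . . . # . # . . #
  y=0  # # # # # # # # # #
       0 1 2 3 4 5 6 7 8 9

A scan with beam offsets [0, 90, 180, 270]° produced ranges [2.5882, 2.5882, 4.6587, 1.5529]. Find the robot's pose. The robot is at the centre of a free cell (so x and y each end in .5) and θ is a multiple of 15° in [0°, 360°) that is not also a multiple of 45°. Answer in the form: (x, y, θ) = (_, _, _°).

(x, y, θ) = (7.5, 6.5, 75°)

Enumerate (i+0.5, j+0.5, θ) over the 51 free cells and 16 admissible headings. For each, cast all 4 beams and compare to the given ranges.
  (6.5, 8.5, 345°): beam 2 = 0.5176 ≠ 2.5882 ✗
  (2.5, 3.5, 330°): beam 1 = 4.0415 ≠ 2.5882 ✗
  (5.5, 5.5, 255°): beam 1 = 3.6235 ≠ 2.5882 ✗
  (3.5, 3.5, 195°): beam 1 = 1.9319 ≠ 2.5882 ✗
  …
  (7.5, 6.5, 75°): r_1=2.5882, r_2=2.5882, r_3=4.6587, r_4=1.5529 — all match ✓
Only this pose fits every beam.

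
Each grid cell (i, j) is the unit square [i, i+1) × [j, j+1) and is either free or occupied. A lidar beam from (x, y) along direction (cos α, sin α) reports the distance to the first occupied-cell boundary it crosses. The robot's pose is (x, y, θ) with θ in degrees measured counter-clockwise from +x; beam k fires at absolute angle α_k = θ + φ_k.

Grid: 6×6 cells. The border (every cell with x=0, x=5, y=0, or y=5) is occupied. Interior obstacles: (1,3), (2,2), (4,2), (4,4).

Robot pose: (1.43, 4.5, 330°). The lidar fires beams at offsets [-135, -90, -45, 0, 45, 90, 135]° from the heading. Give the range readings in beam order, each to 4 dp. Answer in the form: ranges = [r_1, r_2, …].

ranges = [0.4452, 0.5774, 0.5176, 3.0000, 1.9319, 0.5774, 0.5176]

beam 1: φ=-135°, α=195°
  d=(-0.9659,-0.2588)  start (1,4)  tX=0.4452 tY=1.9319  stride 1/|dx|=1.0353 1/|dy|=3.8637
    cross x-line → (0,4), t=0.4452 (wall)
  → r_1 = 0.4452
beam 2: φ=-90°, α=240°
  d=(-0.5000,-0.8660)  start (1,4)  tX=0.8600 tY=0.5774  stride 1/|dx|=2.0000 1/|dy|=1.1547
    cross y-line → (1,3), t=0.5774 (wall)
  → r_2 = 0.5774
beam 3: φ=-45°, α=285°
  d=(0.2588,-0.9659)  start (1,4)  tX=2.2023 tY=0.5176  stride 1/|dx|=3.8637 1/|dy|=1.0353
    cross y-line → (1,3), t=0.5176 (wall)
  → r_3 = 0.5176
beam 4: φ=0°, α=330°
  d=(0.8660,-0.5000)  start (1,4)  tX=0.6582 tY=1.0000  stride 1/|dx|=1.1547 1/|dy|=2.0000
    cross x-line → (2,4), t=0.6582
    cross y-line → (2,3), t=1.0000
    cross x-line → (3,3), t=1.8129
    cross x-line → (4,3), t=2.9676
    cross y-line → (4,2), t=3.0000 (wall)
  → r_4 = 3.0000
beam 5: φ=45°, α=15°
  d=(0.9659,0.2588)  start (1,4)  tX=0.5901 tY=1.9319  stride 1/|dx|=1.0353 1/|dy|=3.8637
    cross x-line → (2,4), t=0.5901
    cross x-line → (3,4), t=1.6254
    cross y-line → (3,5), t=1.9319 (wall)
  → r_5 = 1.9319
beam 6: φ=90°, α=60°
  d=(0.5000,0.8660)  start (1,4)  tX=1.1400 tY=0.5774  stride 1/|dx|=2.0000 1/|dy|=1.1547
    cross y-line → (1,5), t=0.5774 (wall)
  → r_6 = 0.5774
beam 7: φ=135°, α=105°
  d=(-0.2588,0.9659)  start (1,4)  tX=1.6614 tY=0.5176  stride 1/|dx|=3.8637 1/|dy|=1.0353
    cross y-line → (1,5), t=0.5176 (wall)
  → r_7 = 0.5176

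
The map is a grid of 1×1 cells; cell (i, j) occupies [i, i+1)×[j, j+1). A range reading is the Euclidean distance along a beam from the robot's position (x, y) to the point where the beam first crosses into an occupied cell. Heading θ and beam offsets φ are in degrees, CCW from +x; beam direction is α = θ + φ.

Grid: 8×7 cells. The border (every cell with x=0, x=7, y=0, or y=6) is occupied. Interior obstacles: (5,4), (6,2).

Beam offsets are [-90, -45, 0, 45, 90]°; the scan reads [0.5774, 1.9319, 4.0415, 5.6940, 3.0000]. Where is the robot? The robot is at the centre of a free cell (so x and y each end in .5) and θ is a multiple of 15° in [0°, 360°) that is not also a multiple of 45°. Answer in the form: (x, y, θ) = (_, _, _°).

Enumerate (i+0.5, j+0.5, θ) over the 28 free cells and 16 admissible headings. For each, cast all 5 beams and compare to the given ranges.
  (2.5, 1.5, 30°): beam 3 = 5.1962 ≠ 4.0415 ✗
  (3.5, 4.5, 210°): beam 1 = 1.7321 ≠ 0.5774 ✗
  (3.5, 3.5, 105°): beam 1 = 1.9319 ≠ 0.5774 ✗
  (1.5, 1.5, 300°): beam 2 = 0.5176 ≠ 1.9319 ✗
  …
  (1.5, 4.5, 300°): r_1=0.5774, r_2=1.9319, r_3=4.0415, r_4=5.6940, r_5=3.0000 — all match ✓
Unique over the lattice → pose = (1.5, 4.5, 300°).

(x, y, θ) = (1.5, 4.5, 300°)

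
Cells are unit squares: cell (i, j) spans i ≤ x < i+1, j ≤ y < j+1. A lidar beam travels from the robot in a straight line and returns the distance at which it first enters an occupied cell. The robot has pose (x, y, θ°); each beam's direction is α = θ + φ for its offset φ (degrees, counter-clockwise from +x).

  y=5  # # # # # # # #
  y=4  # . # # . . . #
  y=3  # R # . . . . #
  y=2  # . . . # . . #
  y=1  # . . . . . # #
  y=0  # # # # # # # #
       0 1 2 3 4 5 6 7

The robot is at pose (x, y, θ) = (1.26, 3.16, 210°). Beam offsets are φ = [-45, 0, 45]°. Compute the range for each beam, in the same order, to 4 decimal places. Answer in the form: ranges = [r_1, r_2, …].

ranges = [0.2692, 0.3002, 1.0046]

beam 1: φ=-45°, α=165°
  dir = (cos 165°, sin 165°) = (-0.9659, 0.2588); from cell (1,3)
  next x-line at t=0.2692, next y-line at t=3.2455; Δt_x=1.0353, Δt_y=3.8637
    x: enter (0,3) at t=0.2692 ← occupied
  → r_1 = 0.2692
beam 2: φ=0°, α=210°
  dir = (cos 210°, sin 210°) = (-0.8660, -0.5000); from cell (1,3)
  next x-line at t=0.3002, next y-line at t=0.3200; Δt_x=1.1547, Δt_y=2.0000
    x: enter (0,3) at t=0.3002 ← occupied
  → r_2 = 0.3002
beam 3: φ=45°, α=255°
  dir = (cos 255°, sin 255°) = (-0.2588, -0.9659); from cell (1,3)
  next x-line at t=1.0046, next y-line at t=0.1656; Δt_x=3.8637, Δt_y=1.0353
    y: enter (1,2) at t=0.1656
    x: enter (0,2) at t=1.0046 ← occupied
  → r_3 = 1.0046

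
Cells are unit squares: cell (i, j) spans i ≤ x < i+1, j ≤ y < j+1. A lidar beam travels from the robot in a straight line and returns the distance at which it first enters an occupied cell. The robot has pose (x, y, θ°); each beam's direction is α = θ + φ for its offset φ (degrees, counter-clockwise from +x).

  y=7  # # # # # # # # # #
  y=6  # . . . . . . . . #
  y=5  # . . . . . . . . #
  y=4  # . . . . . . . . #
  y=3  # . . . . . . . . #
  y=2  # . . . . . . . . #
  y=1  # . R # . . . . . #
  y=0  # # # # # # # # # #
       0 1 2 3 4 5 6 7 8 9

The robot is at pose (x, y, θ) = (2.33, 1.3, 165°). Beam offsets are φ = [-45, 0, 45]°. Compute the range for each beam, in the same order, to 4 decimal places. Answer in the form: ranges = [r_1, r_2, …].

beam 1: φ=-45°, α=120°
  direction (-0.5000, 0.8660); cell (2,1); t to first gridline: x 0.6600, y 0.8083 (then +2.0000 / +1.1547)
    (1,1) via x @ 0.6600
    (1,2) via y @ 0.8083
    (1,3) via y @ 1.9630
    (0,3) via x @ 2.6600  # hit
  → r_1 = 2.6600
beam 2: φ=0°, α=165°
  direction (-0.9659, 0.2588); cell (2,1); t to first gridline: x 0.3416, y 2.7046 (then +1.0353 / +3.8637)
    (1,1) via x @ 0.3416
    (0,1) via x @ 1.3769  # hit
  → r_2 = 1.3769
beam 3: φ=45°, α=210°
  direction (-0.8660, -0.5000); cell (2,1); t to first gridline: x 0.3811, y 0.6000 (then +1.1547 / +2.0000)
    (1,1) via x @ 0.3811
    (1,0) via y @ 0.6000  # hit
  → r_3 = 0.6000

ranges = [2.6600, 1.3769, 0.6000]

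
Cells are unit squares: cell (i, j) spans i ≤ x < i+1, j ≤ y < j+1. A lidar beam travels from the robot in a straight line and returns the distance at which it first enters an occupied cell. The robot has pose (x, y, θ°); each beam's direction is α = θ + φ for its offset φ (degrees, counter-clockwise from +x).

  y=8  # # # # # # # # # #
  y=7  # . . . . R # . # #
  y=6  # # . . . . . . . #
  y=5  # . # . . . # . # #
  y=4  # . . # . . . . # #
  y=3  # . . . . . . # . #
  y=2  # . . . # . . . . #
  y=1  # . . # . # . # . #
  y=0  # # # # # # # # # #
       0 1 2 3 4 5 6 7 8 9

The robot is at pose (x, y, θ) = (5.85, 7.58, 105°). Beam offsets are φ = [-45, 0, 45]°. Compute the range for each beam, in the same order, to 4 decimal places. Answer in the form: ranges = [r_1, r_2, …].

ranges = [0.3000, 0.4348, 0.8400]

beam 1: φ=-45°, α=60°
  cosα=0.5000 sinα=0.8660 | (5,7) | tMaxX 0.3000 tMaxY 0.4850 | tΔX 2.0000 tΔY 1.1547
    t=0.3000 [x] (6,7) — stop
  → r_1 = 0.3000
beam 2: φ=0°, α=105°
  cosα=-0.2588 sinα=0.9659 | (5,7) | tMaxX 3.2841 tMaxY 0.4348 | tΔX 3.8637 tΔY 1.0353
    t=0.4348 [y] (5,8) — stop
  → r_2 = 0.4348
beam 3: φ=45°, α=150°
  cosα=-0.8660 sinα=0.5000 | (5,7) | tMaxX 0.9815 tMaxY 0.8400 | tΔX 1.1547 tΔY 2.0000
    t=0.8400 [y] (5,8) — stop
  → r_3 = 0.8400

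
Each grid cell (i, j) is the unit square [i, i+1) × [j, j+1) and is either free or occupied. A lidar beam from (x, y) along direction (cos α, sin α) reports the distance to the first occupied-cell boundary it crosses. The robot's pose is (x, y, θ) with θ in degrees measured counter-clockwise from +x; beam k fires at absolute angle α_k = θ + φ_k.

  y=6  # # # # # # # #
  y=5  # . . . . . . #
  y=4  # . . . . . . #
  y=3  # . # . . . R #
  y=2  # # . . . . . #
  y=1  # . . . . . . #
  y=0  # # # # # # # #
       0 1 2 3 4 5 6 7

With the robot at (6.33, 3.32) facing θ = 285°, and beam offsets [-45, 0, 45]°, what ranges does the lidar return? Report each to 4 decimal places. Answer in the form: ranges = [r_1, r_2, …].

ranges = [2.6789, 2.4018, 0.7736]

beam 1: φ=-45°, α=240°
  dir = (cos 240°, sin 240°) = (-0.5000, -0.8660); from cell (6,3)
  next x-line at t=0.6600, next y-line at t=0.3695; Δt_x=2.0000, Δt_y=1.1547
    y: enter (6,2) at t=0.3695
    x: enter (5,2) at t=0.6600
    y: enter (5,1) at t=1.5242
    x: enter (4,1) at t=2.6600
    y: enter (4,0) at t=2.6789 ← occupied
  → r_1 = 2.6789
beam 2: φ=0°, α=285°
  dir = (cos 285°, sin 285°) = (0.2588, -0.9659); from cell (6,3)
  next x-line at t=2.5887, next y-line at t=0.3313; Δt_x=3.8637, Δt_y=1.0353
    y: enter (6,2) at t=0.3313
    y: enter (6,1) at t=1.3666
    y: enter (6,0) at t=2.4018 ← occupied
  → r_2 = 2.4018
beam 3: φ=45°, α=330°
  dir = (cos 330°, sin 330°) = (0.8660, -0.5000); from cell (6,3)
  next x-line at t=0.7736, next y-line at t=0.6400; Δt_x=1.1547, Δt_y=2.0000
    y: enter (6,2) at t=0.6400
    x: enter (7,2) at t=0.7736 ← occupied
  → r_3 = 0.7736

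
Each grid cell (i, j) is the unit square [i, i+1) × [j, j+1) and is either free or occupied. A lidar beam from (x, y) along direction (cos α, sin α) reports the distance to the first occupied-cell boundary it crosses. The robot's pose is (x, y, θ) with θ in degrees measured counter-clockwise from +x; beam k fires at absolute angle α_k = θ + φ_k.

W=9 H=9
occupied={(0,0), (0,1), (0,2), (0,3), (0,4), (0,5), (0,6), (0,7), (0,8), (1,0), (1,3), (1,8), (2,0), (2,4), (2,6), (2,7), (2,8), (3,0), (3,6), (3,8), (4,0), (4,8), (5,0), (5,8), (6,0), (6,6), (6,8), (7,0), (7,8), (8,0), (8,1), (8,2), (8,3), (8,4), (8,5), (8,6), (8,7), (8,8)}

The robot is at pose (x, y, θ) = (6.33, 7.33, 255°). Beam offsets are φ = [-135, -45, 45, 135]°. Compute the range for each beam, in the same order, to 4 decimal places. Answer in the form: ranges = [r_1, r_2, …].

ranges = [0.7736, 4.6600, 0.3811, 1.3400]

beam 1: φ=-135°, α=120°
  d=(-0.5000,0.8660)  start (6,7)  tX=0.6600 tY=0.7736  stride 1/|dx|=2.0000 1/|dy|=1.1547
    cross x-line → (5,7), t=0.6600
    cross y-line → (5,8), t=0.7736 (wall)
  → r_1 = 0.7736
beam 2: φ=-45°, α=210°
  d=(-0.8660,-0.5000)  start (6,7)  tX=0.3811 tY=0.6600  stride 1/|dx|=1.1547 1/|dy|=2.0000
    cross x-line → (5,7), t=0.3811
    cross y-line → (5,6), t=0.6600
    cross x-line → (4,6), t=1.5358
    cross y-line → (4,5), t=2.6600
    cross x-line → (3,5), t=2.6905
    cross x-line → (2,5), t=3.8452
    cross y-line → (2,4), t=4.6600 (wall)
  → r_2 = 4.6600
beam 3: φ=45°, α=300°
  d=(0.5000,-0.8660)  start (6,7)  tX=1.3400 tY=0.3811  stride 1/|dx|=2.0000 1/|dy|=1.1547
    cross y-line → (6,6), t=0.3811 (wall)
  → r_3 = 0.3811
beam 4: φ=135°, α=30°
  d=(0.8660,0.5000)  start (6,7)  tX=0.7736 tY=1.3400  stride 1/|dx|=1.1547 1/|dy|=2.0000
    cross x-line → (7,7), t=0.7736
    cross y-line → (7,8), t=1.3400 (wall)
  → r_4 = 1.3400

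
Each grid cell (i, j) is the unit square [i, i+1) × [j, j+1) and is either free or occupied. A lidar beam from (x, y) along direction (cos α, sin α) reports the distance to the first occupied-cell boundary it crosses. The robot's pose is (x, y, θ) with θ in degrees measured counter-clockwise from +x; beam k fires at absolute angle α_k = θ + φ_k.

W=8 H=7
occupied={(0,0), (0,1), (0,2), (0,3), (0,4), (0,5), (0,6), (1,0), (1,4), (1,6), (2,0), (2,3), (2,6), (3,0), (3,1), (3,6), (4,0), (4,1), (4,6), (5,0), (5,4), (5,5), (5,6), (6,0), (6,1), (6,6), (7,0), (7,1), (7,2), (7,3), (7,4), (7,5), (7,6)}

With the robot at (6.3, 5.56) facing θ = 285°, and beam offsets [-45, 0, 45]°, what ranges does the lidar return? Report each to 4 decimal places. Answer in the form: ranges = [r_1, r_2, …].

beam 1: φ=-45°, α=240°
  dir = (cos 240°, sin 240°) = (-0.5000, -0.8660); from cell (6,5)
  next x-line at t=0.6000, next y-line at t=0.6466; Δt_x=2.0000, Δt_y=1.1547
    x: enter (5,5) at t=0.6000 ← occupied
  → r_1 = 0.6000
beam 2: φ=0°, α=285°
  dir = (cos 285°, sin 285°) = (0.2588, -0.9659); from cell (6,5)
  next x-line at t=2.7046, next y-line at t=0.5798; Δt_x=3.8637, Δt_y=1.0353
    y: enter (6,4) at t=0.5798
    y: enter (6,3) at t=1.6150
    y: enter (6,2) at t=2.6503
    x: enter (7,2) at t=2.7046 ← occupied
  → r_2 = 2.7046
beam 3: φ=45°, α=330°
  dir = (cos 330°, sin 330°) = (0.8660, -0.5000); from cell (6,5)
  next x-line at t=0.8083, next y-line at t=1.1200; Δt_x=1.1547, Δt_y=2.0000
    x: enter (7,5) at t=0.8083 ← occupied
  → r_3 = 0.8083

ranges = [0.6000, 2.7046, 0.8083]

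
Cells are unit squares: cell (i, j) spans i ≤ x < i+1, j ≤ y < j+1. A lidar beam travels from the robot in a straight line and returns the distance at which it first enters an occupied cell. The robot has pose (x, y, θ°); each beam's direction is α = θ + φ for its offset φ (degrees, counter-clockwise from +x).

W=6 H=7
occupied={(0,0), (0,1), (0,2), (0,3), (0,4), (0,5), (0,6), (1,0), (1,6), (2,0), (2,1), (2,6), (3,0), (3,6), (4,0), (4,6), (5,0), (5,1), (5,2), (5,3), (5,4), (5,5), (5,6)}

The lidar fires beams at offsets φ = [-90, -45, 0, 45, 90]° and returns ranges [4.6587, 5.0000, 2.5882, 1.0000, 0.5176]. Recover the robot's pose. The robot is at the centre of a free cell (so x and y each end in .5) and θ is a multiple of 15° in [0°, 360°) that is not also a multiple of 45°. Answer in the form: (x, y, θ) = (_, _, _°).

(x, y, θ) = (2.5, 5.5, 345°)

Enumerate (i+0.5, j+0.5, θ) over the 19 free cells and 16 admissible headings. For each, cast all 5 beams and compare to the given ranges.
  (1.5, 4.5, 150°): beam 1 = 1.7321 ≠ 4.6587 ✗
  (2.5, 5.5, 330°): beam 1 = 3.0000 ≠ 4.6587 ✗
  (4.5, 5.5, 60°): beam 1 = 0.5774 ≠ 4.6587 ✗
  (3.5, 3.5, 330°): beam 1 = 1.7321 ≠ 4.6587 ✗
  …
  (2.5, 5.5, 345°): r_1=4.6587, r_2=5.0000, r_3=2.5882, r_4=1.0000, r_5=0.5176 — all match ✓
Only this pose fits every beam.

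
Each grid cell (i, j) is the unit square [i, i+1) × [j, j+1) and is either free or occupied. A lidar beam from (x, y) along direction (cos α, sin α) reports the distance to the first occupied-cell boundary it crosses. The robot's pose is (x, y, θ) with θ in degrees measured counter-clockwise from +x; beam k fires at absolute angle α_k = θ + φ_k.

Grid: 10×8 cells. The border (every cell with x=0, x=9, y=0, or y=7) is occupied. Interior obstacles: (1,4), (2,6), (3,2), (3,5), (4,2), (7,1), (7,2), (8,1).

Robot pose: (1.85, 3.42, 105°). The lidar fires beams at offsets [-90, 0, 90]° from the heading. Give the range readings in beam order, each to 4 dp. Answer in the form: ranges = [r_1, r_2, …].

ranges = [7.4022, 0.6005, 0.8800]

beam 1: φ=-90°, α=15°
  d=(0.9659,0.2588)  start (1,3)  tX=0.1553 tY=2.2409  stride 1/|dx|=1.0353 1/|dy|=3.8637
    cross x-line → (2,3), t=0.1553
    cross x-line → (3,3), t=1.1906
    cross x-line → (4,3), t=2.2258
    cross y-line → (4,4), t=2.2409
    cross x-line → (5,4), t=3.2611
    cross x-line → (6,4), t=4.2964
    cross x-line → (7,4), t=5.3317
    cross y-line → (7,5), t=6.1047
    cross x-line → (8,5), t=6.3669
    cross x-line → (9,5), t=7.4022 (wall)
  → r_1 = 7.4022
beam 2: φ=0°, α=105°
  d=(-0.2588,0.9659)  start (1,3)  tX=3.2841 tY=0.6005  stride 1/|dx|=3.8637 1/|dy|=1.0353
    cross y-line → (1,4), t=0.6005 (wall)
  → r_2 = 0.6005
beam 3: φ=90°, α=195°
  d=(-0.9659,-0.2588)  start (1,3)  tX=0.8800 tY=1.6228  stride 1/|dx|=1.0353 1/|dy|=3.8637
    cross x-line → (0,3), t=0.8800 (wall)
  → r_3 = 0.8800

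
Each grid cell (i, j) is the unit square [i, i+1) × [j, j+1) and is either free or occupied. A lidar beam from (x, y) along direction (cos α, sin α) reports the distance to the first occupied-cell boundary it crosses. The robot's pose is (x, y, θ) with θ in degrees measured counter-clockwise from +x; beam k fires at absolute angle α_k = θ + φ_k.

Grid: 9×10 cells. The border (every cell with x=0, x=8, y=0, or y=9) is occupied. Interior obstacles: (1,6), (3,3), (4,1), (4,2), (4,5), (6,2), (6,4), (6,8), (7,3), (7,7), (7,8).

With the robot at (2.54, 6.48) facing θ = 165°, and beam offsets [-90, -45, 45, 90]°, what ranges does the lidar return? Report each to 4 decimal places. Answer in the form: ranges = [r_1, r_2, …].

beam 1: φ=-90°, α=75°
  d=(0.2588,0.9659)  start (2,6)  tX=1.7773 tY=0.5383  stride 1/|dx|=3.8637 1/|dy|=1.0353
    cross y-line → (2,7), t=0.5383
    cross y-line → (2,8), t=1.5736
    cross x-line → (3,8), t=1.7773
    cross y-line → (3,9), t=2.6089 (wall)
  → r_1 = 2.6089
beam 2: φ=-45°, α=120°
  d=(-0.5000,0.8660)  start (2,6)  tX=1.0800 tY=0.6004  stride 1/|dx|=2.0000 1/|dy|=1.1547
    cross y-line → (2,7), t=0.6004
    cross x-line → (1,7), t=1.0800
    cross y-line → (1,8), t=1.7551
    cross y-line → (1,9), t=2.9098 (wall)
  → r_2 = 2.9098
beam 3: φ=45°, α=210°
  d=(-0.8660,-0.5000)  start (2,6)  tX=0.6235 tY=0.9600  stride 1/|dx|=1.1547 1/|dy|=2.0000
    cross x-line → (1,6), t=0.6235 (wall)
  → r_3 = 0.6235
beam 4: φ=90°, α=255°
  d=(-0.2588,-0.9659)  start (2,6)  tX=2.0864 tY=0.4969  stride 1/|dx|=3.8637 1/|dy|=1.0353
    cross y-line → (2,5), t=0.4969
    cross y-line → (2,4), t=1.5322
    cross x-line → (1,4), t=2.0864
    cross y-line → (1,3), t=2.5675
    cross y-line → (1,2), t=3.6028
    cross y-line → (1,1), t=4.6380
    cross y-line → (1,0), t=5.6733 (wall)
  → r_4 = 5.6733

ranges = [2.6089, 2.9098, 0.6235, 5.6733]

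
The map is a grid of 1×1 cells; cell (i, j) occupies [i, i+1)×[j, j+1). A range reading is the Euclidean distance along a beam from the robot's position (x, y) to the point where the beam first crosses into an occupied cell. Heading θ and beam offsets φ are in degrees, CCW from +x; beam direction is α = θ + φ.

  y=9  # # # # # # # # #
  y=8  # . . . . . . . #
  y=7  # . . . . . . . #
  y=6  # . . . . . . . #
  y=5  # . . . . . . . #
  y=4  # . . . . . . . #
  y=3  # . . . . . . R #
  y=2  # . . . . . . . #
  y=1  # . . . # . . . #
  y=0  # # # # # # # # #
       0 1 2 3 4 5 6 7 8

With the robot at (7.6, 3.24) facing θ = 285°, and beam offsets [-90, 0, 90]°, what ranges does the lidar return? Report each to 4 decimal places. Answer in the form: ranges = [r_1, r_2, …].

ranges = [6.8328, 1.5455, 0.4141]

beam 1: φ=-90°, α=195°
  cosα=-0.9659 sinα=-0.2588 | (7,3) | tMaxX 0.6212 tMaxY 0.9273 | tΔX 1.0353 tΔY 3.8637
    t=0.6212 [x] (6,3)
    t=0.9273 [y] (6,2)
    t=1.6564 [x] (5,2)
    t=2.6917 [x] (4,2)
    t=3.7270 [x] (3,2)
    t=4.7623 [x] (2,2)
    t=4.7910 [y] (2,1)
    t=5.7975 [x] (1,1)
    t=6.8328 [x] (0,1) — stop
  → r_1 = 6.8328
beam 2: φ=0°, α=285°
  cosα=0.2588 sinα=-0.9659 | (7,3) | tMaxX 1.5455 tMaxY 0.2485 | tΔX 3.8637 tΔY 1.0353
    t=0.2485 [y] (7,2)
    t=1.2837 [y] (7,1)
    t=1.5455 [x] (8,1) — stop
  → r_2 = 1.5455
beam 3: φ=90°, α=15°
  cosα=0.9659 sinα=0.2588 | (7,3) | tMaxX 0.4141 tMaxY 2.9364 | tΔX 1.0353 tΔY 3.8637
    t=0.4141 [x] (8,3) — stop
  → r_3 = 0.4141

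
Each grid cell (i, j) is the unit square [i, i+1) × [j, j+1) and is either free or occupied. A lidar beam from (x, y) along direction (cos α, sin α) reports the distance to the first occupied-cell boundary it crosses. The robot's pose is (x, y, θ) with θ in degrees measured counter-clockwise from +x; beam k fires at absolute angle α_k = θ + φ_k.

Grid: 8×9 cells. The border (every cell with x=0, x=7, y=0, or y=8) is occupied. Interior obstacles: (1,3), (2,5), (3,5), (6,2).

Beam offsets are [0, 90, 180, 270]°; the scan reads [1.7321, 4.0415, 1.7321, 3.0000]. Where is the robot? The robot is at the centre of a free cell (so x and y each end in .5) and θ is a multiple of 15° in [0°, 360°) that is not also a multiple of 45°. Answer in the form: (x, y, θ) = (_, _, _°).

Candidates: 38 free-cell centres × 16 headings = 608 poses. Raycast each; keep the one whose scan matches to 4 dp.
  (1.5, 4.5, 255°): beam 1 = 0.5176 ≠ 1.7321 ✗
  (4.5, 4.5, 210°): beam 1 = 2.8868 ≠ 1.7321 ✗
  (5.5, 3.5, 330°): beam 1 = 1.0000 ≠ 1.7321 ✗
  (1.5, 7.5, 240°): beam 1 = 1.0000 ≠ 1.7321 ✗
  (4.5, 4.5, 285°): beam 1 = 3.6235 ≠ 1.7321 ✗
  …
  (5.5, 4.5, 150°): r_1=1.7321, r_2=4.0415, r_3=1.7321, r_4=3.0000 — all match ✓
Unique over the lattice → pose = (5.5, 4.5, 150°).

(x, y, θ) = (5.5, 4.5, 150°)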